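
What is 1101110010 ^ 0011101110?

XOR: 1 when bits differ
  1101110010
^ 0011101110
------------
  1110011100
Decimal: 882 ^ 238 = 924



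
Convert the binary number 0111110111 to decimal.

Sum of powers of 2 for each 1-bit:
2^0 + 2^1 + 2^2 + 2^4 + 2^5 + 2^6 + 2^7 + 2^8
= 1 + 2 + 4 + 16 + 32 + 64 + 128 + 256
= 503



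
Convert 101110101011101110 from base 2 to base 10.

Sum of powers of 2 for each 1-bit:
2^1 + 2^2 + 2^3 + 2^5 + 2^6 + 2^7 + 2^9 + 2^11 + 2^13 + 2^14 + 2^15 + 2^17
= 2 + 4 + 8 + 32 + 64 + 128 + 512 + 2048 + 8192 + 16384 + 32768 + 131072
= 191214



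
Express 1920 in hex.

Using repeated division by 16 (digits 10–15 are A–F):
1920 ÷ 16 = 120 remainder 0
120 ÷ 16 = 7 remainder 8
7 ÷ 16 = 0 remainder 7
Reading remainders bottom to top: 780



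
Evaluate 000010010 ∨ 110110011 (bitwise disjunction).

OR: 1 when either bit is 1
  000010010
| 110110011
-----------
  110110011
Decimal: 18 | 435 = 435



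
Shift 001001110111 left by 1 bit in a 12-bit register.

Original: 001001110111 (decimal 631)
Shift left by 1 position
Append 1 zero on the right
Result: 010011101110 (decimal 1262)
Equivalent: 631 << 1 = 631 × 2^1 = 1262



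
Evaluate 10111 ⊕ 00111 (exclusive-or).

XOR: 1 when bits differ
  10111
^ 00111
-------
  10000
Decimal: 23 ^ 7 = 16



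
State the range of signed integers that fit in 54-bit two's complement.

For 54-bit two's complement:
Minimum: -2^53 = -9007199254740992
Maximum: 2^53 - 1 = 9007199254740991



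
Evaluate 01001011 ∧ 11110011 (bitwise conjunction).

AND: 1 only when both bits are 1
  01001011
& 11110011
----------
  01000011
Decimal: 75 & 243 = 67



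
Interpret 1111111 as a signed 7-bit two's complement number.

Binary: 1111111
Sign bit: 1 (negative)
Invert: 0000000
Add 1:  0000001
Magnitude: 0000001 = 1
Value: -1



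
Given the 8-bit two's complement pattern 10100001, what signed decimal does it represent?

Binary: 10100001
Sign bit: 1 (negative)
Invert: 01011110
Add 1:  01011111
Magnitude: 01011111 = 64 + 16 + 8 + 4 + 2 + 1 = 95
Value: -95



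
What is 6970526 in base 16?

Using repeated division by 16 (digits 10–15 are A–F):
6970526 ÷ 16 = 435657 remainder 14 (E)
435657 ÷ 16 = 27228 remainder 9
27228 ÷ 16 = 1701 remainder 12 (C)
1701 ÷ 16 = 106 remainder 5
106 ÷ 16 = 6 remainder 10 (A)
6 ÷ 16 = 0 remainder 6
Reading remainders bottom to top: 6A5C9E



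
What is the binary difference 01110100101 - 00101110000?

Method 1 - Direct subtraction (column by column from the right: bit − bit − borrow-in; if negative, add 2 and borrow 1 from the next column):
borrow: 00011100000
        01110100101
-       00101110000
-------------------
        01000110101

Method 2 - Add two's complement:
Two's complement of 00101110000: invert → 11010001111, add 1 → 11010010000
  01110100101
+ 11010010000
-------------
 101000110101  (end carry out of the top bit = 1)
Discarding the end carry: 01000110101
Decimal check:
  01110100101 = 512 + 256 + 128 + 32 + 4 + 1 = 933
  00101110000 = 256 + 64 + 32 + 16 = 368
  933 - 368 = 565, and 01000110101 = 512 + 32 + 16 + 4 + 1 = 565 ✓



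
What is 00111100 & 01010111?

AND: 1 only when both bits are 1
  00111100
& 01010111
----------
  00010100
Decimal: 60 & 87 = 20



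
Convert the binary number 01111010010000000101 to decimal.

Sum of powers of 2 for each 1-bit:
2^0 + 2^2 + 2^10 + 2^13 + 2^15 + 2^16 + 2^17 + 2^18
= 1 + 4 + 1024 + 8192 + 32768 + 65536 + 131072 + 262144
= 500741



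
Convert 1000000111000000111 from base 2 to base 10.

Sum of powers of 2 for each 1-bit:
2^0 + 2^1 + 2^2 + 2^9 + 2^10 + 2^11 + 2^18
= 1 + 2 + 4 + 512 + 1024 + 2048 + 262144
= 265735



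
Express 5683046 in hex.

Using repeated division by 16 (digits 10–15 are A–F):
5683046 ÷ 16 = 355190 remainder 6
355190 ÷ 16 = 22199 remainder 6
22199 ÷ 16 = 1387 remainder 7
1387 ÷ 16 = 86 remainder 11 (B)
86 ÷ 16 = 5 remainder 6
5 ÷ 16 = 0 remainder 5
Reading remainders bottom to top: 56B766



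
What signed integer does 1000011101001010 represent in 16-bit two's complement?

Binary: 1000011101001010
Sign bit: 1 (negative)
Invert: 0111100010110101
Add 1:  0111100010110110
Magnitude: 0111100010110110 = 16384 + 8192 + 4096 + 2048 + 128 + 32 + 16 + 4 + 2 = 30902
Value: -30902



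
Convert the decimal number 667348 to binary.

Using repeated division by 2:
667348 ÷ 2 = 333674 remainder 0
333674 ÷ 2 = 166837 remainder 0
166837 ÷ 2 = 83418 remainder 1
83418 ÷ 2 = 41709 remainder 0
41709 ÷ 2 = 20854 remainder 1
20854 ÷ 2 = 10427 remainder 0
10427 ÷ 2 = 5213 remainder 1
5213 ÷ 2 = 2606 remainder 1
2606 ÷ 2 = 1303 remainder 0
1303 ÷ 2 = 651 remainder 1
651 ÷ 2 = 325 remainder 1
325 ÷ 2 = 162 remainder 1
162 ÷ 2 = 81 remainder 0
81 ÷ 2 = 40 remainder 1
40 ÷ 2 = 20 remainder 0
20 ÷ 2 = 10 remainder 0
10 ÷ 2 = 5 remainder 0
5 ÷ 2 = 2 remainder 1
2 ÷ 2 = 1 remainder 0
1 ÷ 2 = 0 remainder 1
Reading remainders bottom to top: 10100010111011010100



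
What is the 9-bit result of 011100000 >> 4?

Original: 011100000 (decimal 224)
Shift right by 4 positions
Drop the 4 low bits; fill with zeros on the left
Result: 000001110 (decimal 14)
Equivalent: 224 >> 4 = 224 ÷ 2^4 = 14



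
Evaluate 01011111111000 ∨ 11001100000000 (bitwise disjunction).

OR: 1 when either bit is 1
  01011111111000
| 11001100000000
----------------
  11011111111000
Decimal: 6136 | 13056 = 14328



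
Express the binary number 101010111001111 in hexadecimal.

Group into 4-bit nibbles from right:
  0101 = 5
  0101 = 5
  1100 = C
  1111 = F
Result: 55CF



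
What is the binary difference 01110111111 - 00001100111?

Method 1 - Direct subtraction (column by column from the right: bit − bit − borrow-in; if negative, add 2 and borrow 1 from the next column):
borrow: 00010000000
        01110111111
-       00001100111
-------------------
        01101011000

Method 2 - Add two's complement:
Two's complement of 00001100111: invert → 11110011000, add 1 → 11110011001
  01110111111
+ 11110011001
-------------
 101101011000  (end carry out of the top bit = 1)
Discarding the end carry: 01101011000
Decimal check:
  01110111111 = 512 + 256 + 128 + 32 + 16 + 8 + 4 + 2 + 1 = 959
  00001100111 = 64 + 32 + 4 + 2 + 1 = 103
  959 - 103 = 856, and 01101011000 = 512 + 256 + 64 + 16 + 8 = 856 ✓



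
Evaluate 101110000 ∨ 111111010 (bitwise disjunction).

OR: 1 when either bit is 1
  101110000
| 111111010
-----------
  111111010
Decimal: 368 | 506 = 506



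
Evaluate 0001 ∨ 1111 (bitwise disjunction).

OR: 1 when either bit is 1
  0001
| 1111
------
  1111
Decimal: 1 | 15 = 15



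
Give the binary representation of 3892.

Using repeated division by 2:
3892 ÷ 2 = 1946 remainder 0
1946 ÷ 2 = 973 remainder 0
973 ÷ 2 = 486 remainder 1
486 ÷ 2 = 243 remainder 0
243 ÷ 2 = 121 remainder 1
121 ÷ 2 = 60 remainder 1
60 ÷ 2 = 30 remainder 0
30 ÷ 2 = 15 remainder 0
15 ÷ 2 = 7 remainder 1
7 ÷ 2 = 3 remainder 1
3 ÷ 2 = 1 remainder 1
1 ÷ 2 = 0 remainder 1
Reading remainders bottom to top: 111100110100



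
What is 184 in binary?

Using repeated division by 2:
184 ÷ 2 = 92 remainder 0
92 ÷ 2 = 46 remainder 0
46 ÷ 2 = 23 remainder 0
23 ÷ 2 = 11 remainder 1
11 ÷ 2 = 5 remainder 1
5 ÷ 2 = 2 remainder 1
2 ÷ 2 = 1 remainder 0
1 ÷ 2 = 0 remainder 1
Reading remainders bottom to top: 10111000



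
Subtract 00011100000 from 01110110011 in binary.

Method 1 - Direct subtraction (column by column from the right: bit − bit − borrow-in; if negative, add 2 and borrow 1 from the next column):
borrow: 00110000000
        01110110011
-       00011100000
-------------------
        01011010011

Method 2 - Add two's complement:
Two's complement of 00011100000: invert → 11100011111, add 1 → 11100100000
  01110110011
+ 11100100000
-------------
 101011010011  (end carry out of the top bit = 1)
Discarding the end carry: 01011010011
Decimal check:
  01110110011 = 512 + 256 + 128 + 32 + 16 + 2 + 1 = 947
  00011100000 = 128 + 64 + 32 = 224
  947 - 224 = 723, and 01011010011 = 512 + 128 + 64 + 16 + 2 + 1 = 723 ✓



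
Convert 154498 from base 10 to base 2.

Using repeated division by 2:
154498 ÷ 2 = 77249 remainder 0
77249 ÷ 2 = 38624 remainder 1
38624 ÷ 2 = 19312 remainder 0
19312 ÷ 2 = 9656 remainder 0
9656 ÷ 2 = 4828 remainder 0
4828 ÷ 2 = 2414 remainder 0
2414 ÷ 2 = 1207 remainder 0
1207 ÷ 2 = 603 remainder 1
603 ÷ 2 = 301 remainder 1
301 ÷ 2 = 150 remainder 1
150 ÷ 2 = 75 remainder 0
75 ÷ 2 = 37 remainder 1
37 ÷ 2 = 18 remainder 1
18 ÷ 2 = 9 remainder 0
9 ÷ 2 = 4 remainder 1
4 ÷ 2 = 2 remainder 0
2 ÷ 2 = 1 remainder 0
1 ÷ 2 = 0 remainder 1
Reading remainders bottom to top: 100101101110000010



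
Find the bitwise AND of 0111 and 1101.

AND: 1 only when both bits are 1
  0111
& 1101
------
  0101
Decimal: 7 & 13 = 5



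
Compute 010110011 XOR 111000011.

XOR: 1 when bits differ
  010110011
^ 111000011
-----------
  101110000
Decimal: 179 ^ 451 = 368



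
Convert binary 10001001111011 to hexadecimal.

Group into 4-bit nibbles from right:
  0010 = 2
  0010 = 2
  0111 = 7
  1011 = B
Result: 227B



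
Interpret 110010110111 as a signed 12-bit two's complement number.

Binary: 110010110111
Sign bit: 1 (negative)
Invert: 001101001000
Add 1:  001101001001
Magnitude: 001101001001 = 512 + 256 + 64 + 8 + 1 = 841
Value: -841



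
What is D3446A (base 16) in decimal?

Expand by place value (powers of 16):
Digit values: D = 13, A = 10
D3446A = 13 × 16^5 + 3 × 16^4 + 4 × 16^3 + 4 × 16^2 + 6 × 16^1 + 10 × 16^0
= 13 × 1048576 + 3 × 65536 + 4 × 4096 + 4 × 256 + 6 × 16 + 10 × 1
= 13631488 + 196608 + 16384 + 1024 + 96 + 10
= 13845610



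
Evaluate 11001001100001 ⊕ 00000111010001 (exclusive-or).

XOR: 1 when bits differ
  11001001100001
^ 00000111010001
----------------
  11001110110000
Decimal: 12897 ^ 465 = 13232



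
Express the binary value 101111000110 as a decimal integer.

Sum of powers of 2 for each 1-bit:
2^1 + 2^2 + 2^6 + 2^7 + 2^8 + 2^9 + 2^11
= 2 + 4 + 64 + 128 + 256 + 512 + 2048
= 3014



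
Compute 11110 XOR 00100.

XOR: 1 when bits differ
  11110
^ 00100
-------
  11010
Decimal: 30 ^ 4 = 26



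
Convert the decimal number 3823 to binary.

Using repeated division by 2:
3823 ÷ 2 = 1911 remainder 1
1911 ÷ 2 = 955 remainder 1
955 ÷ 2 = 477 remainder 1
477 ÷ 2 = 238 remainder 1
238 ÷ 2 = 119 remainder 0
119 ÷ 2 = 59 remainder 1
59 ÷ 2 = 29 remainder 1
29 ÷ 2 = 14 remainder 1
14 ÷ 2 = 7 remainder 0
7 ÷ 2 = 3 remainder 1
3 ÷ 2 = 1 remainder 1
1 ÷ 2 = 0 remainder 1
Reading remainders bottom to top: 111011101111



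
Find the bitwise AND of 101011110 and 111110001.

AND: 1 only when both bits are 1
  101011110
& 111110001
-----------
  101010000
Decimal: 350 & 497 = 336



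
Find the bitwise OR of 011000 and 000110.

OR: 1 when either bit is 1
  011000
| 000110
--------
  011110
Decimal: 24 | 6 = 30



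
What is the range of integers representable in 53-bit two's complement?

For 53-bit two's complement:
Minimum: -2^52 = -4503599627370496
Maximum: 2^52 - 1 = 4503599627370495



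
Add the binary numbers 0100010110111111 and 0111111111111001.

Add column by column from the right: bit + bit + carry-in; write the sum mod 2, carry 1 when the sum is 2 or 3.
carry:  1111111111111110
        0100010110111111
+       0111111111111001
------------------------
       01100010110111000
(the carry out of the leftmost column, 0, becomes the leading bit)
Decimal check:
  0100010110111111 = 16384 + 1024 + 256 + 128 + 32 + 16 + 8 + 4 + 2 + 1 = 17855
  0111111111111001 = 16384 + 8192 + 4096 + 2048 + 1024 + 512 + 256 + 128 + 64 + 32 + 16 + 8 + 1 = 32761
  17855 + 32761 = 50616, and 01100010110111000 = 32768 + 16384 + 1024 + 256 + 128 + 32 + 16 + 8 = 50616 ✓



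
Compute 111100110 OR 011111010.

OR: 1 when either bit is 1
  111100110
| 011111010
-----------
  111111110
Decimal: 486 | 250 = 510



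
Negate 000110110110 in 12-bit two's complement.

Original: 000110110110
Step 1 - Invert all bits: 111001001001
Step 2 - Add 1: 111001001010
Verification: 000110110110 + 111001001010 = 1000000000000; discarding the end carry (carry out of the top bit) leaves the 12-bit value 000000000000, as required for x + (-x)



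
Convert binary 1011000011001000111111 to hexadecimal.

Group into 4-bit nibbles from right:
  0010 = 2
  1100 = C
  0011 = 3
  0010 = 2
  0011 = 3
  1111 = F
Result: 2C323F



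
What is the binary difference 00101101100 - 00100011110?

Method 1 - Direct subtraction (column by column from the right: bit − bit − borrow-in; if negative, add 2 and borrow 1 from the next column):
borrow: 00000111100
        00101101100
-       00100011110
-------------------
        00001001110

Method 2 - Add two's complement:
Two's complement of 00100011110: invert → 11011100001, add 1 → 11011100010
  00101101100
+ 11011100010
-------------
 100001001110  (end carry out of the top bit = 1)
Discarding the end carry: 00001001110
Decimal check:
  00101101100 = 256 + 64 + 32 + 8 + 4 = 364
  00100011110 = 256 + 16 + 8 + 4 + 2 = 286
  364 - 286 = 78, and 00001001110 = 64 + 8 + 4 + 2 = 78 ✓



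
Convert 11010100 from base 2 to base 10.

Sum of powers of 2 for each 1-bit:
2^2 + 2^4 + 2^6 + 2^7
= 4 + 16 + 64 + 128
= 212



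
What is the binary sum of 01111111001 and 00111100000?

Add column by column from the right: bit + bit + carry-in; write the sum mod 2, carry 1 when the sum is 2 or 3.
carry:  11111000000
        01111111001
+       00111100000
-------------------
       010111011001
(the carry out of the leftmost column, 0, becomes the leading bit)
Decimal check:
  01111111001 = 512 + 256 + 128 + 64 + 32 + 16 + 8 + 1 = 1017
  00111100000 = 256 + 128 + 64 + 32 = 480
  1017 + 480 = 1497, and 010111011001 = 1024 + 256 + 128 + 64 + 16 + 8 + 1 = 1497 ✓



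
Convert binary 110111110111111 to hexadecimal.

Group into 4-bit nibbles from right:
  0110 = 6
  1111 = F
  1011 = B
  1111 = F
Result: 6FBF



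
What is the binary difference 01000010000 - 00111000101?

Method 1 - Direct subtraction (column by column from the right: bit − bit − borrow-in; if negative, add 2 and borrow 1 from the next column):
borrow: 01110011110
        01000010000
-       00111000101
-------------------
        00001001011

Method 2 - Add two's complement:
Two's complement of 00111000101: invert → 11000111010, add 1 → 11000111011
  01000010000
+ 11000111011
-------------
 100001001011  (end carry out of the top bit = 1)
Discarding the end carry: 00001001011
Decimal check:
  01000010000 = 512 + 16 = 528
  00111000101 = 256 + 128 + 64 + 4 + 1 = 453
  528 - 453 = 75, and 00001001011 = 64 + 8 + 2 + 1 = 75 ✓



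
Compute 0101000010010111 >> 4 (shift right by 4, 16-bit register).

Original: 0101000010010111 (decimal 20631)
Shift right by 4 positions
Drop the 4 low bits; fill with zeros on the left
Result: 0000010100001001 (decimal 1289)
Equivalent: 20631 >> 4 = 20631 ÷ 2^4 = 1289



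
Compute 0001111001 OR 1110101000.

OR: 1 when either bit is 1
  0001111001
| 1110101000
------------
  1111111001
Decimal: 121 | 936 = 1017



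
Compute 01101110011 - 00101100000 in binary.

Method 1 - Direct subtraction (column by column from the right: bit − bit − borrow-in; if negative, add 2 and borrow 1 from the next column):
borrow: 00000000000
        01101110011
-       00101100000
-------------------
        01000010011

Method 2 - Add two's complement:
Two's complement of 00101100000: invert → 11010011111, add 1 → 11010100000
  01101110011
+ 11010100000
-------------
 101000010011  (end carry out of the top bit = 1)
Discarding the end carry: 01000010011
Decimal check:
  01101110011 = 512 + 256 + 64 + 32 + 16 + 2 + 1 = 883
  00101100000 = 256 + 64 + 32 = 352
  883 - 352 = 531, and 01000010011 = 512 + 16 + 2 + 1 = 531 ✓



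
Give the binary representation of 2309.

Using repeated division by 2:
2309 ÷ 2 = 1154 remainder 1
1154 ÷ 2 = 577 remainder 0
577 ÷ 2 = 288 remainder 1
288 ÷ 2 = 144 remainder 0
144 ÷ 2 = 72 remainder 0
72 ÷ 2 = 36 remainder 0
36 ÷ 2 = 18 remainder 0
18 ÷ 2 = 9 remainder 0
9 ÷ 2 = 4 remainder 1
4 ÷ 2 = 2 remainder 0
2 ÷ 2 = 1 remainder 0
1 ÷ 2 = 0 remainder 1
Reading remainders bottom to top: 100100000101



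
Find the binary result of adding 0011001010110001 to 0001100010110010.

Add column by column from the right: bit + bit + carry-in; write the sum mod 2, carry 1 when the sum is 2 or 3.
carry:  0110000101100000
        0011001010110001
+       0001100010110010
------------------------
       00100101101100011
(the carry out of the leftmost column, 0, becomes the leading bit)
Decimal check:
  0011001010110001 = 8192 + 4096 + 512 + 128 + 32 + 16 + 1 = 12977
  0001100010110010 = 4096 + 2048 + 128 + 32 + 16 + 2 = 6322
  12977 + 6322 = 19299, and 00100101101100011 = 16384 + 2048 + 512 + 256 + 64 + 32 + 2 + 1 = 19299 ✓



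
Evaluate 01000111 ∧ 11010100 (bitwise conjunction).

AND: 1 only when both bits are 1
  01000111
& 11010100
----------
  01000100
Decimal: 71 & 212 = 68



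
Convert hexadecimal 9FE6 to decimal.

Expand by place value (powers of 16):
Digit values: F = 15, E = 14
9FE6 = 9 × 16^3 + 15 × 16^2 + 14 × 16^1 + 6 × 16^0
= 9 × 4096 + 15 × 256 + 14 × 16 + 6 × 1
= 36864 + 3840 + 224 + 6
= 40934



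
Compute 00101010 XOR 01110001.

XOR: 1 when bits differ
  00101010
^ 01110001
----------
  01011011
Decimal: 42 ^ 113 = 91



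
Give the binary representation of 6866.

Using repeated division by 2:
6866 ÷ 2 = 3433 remainder 0
3433 ÷ 2 = 1716 remainder 1
1716 ÷ 2 = 858 remainder 0
858 ÷ 2 = 429 remainder 0
429 ÷ 2 = 214 remainder 1
214 ÷ 2 = 107 remainder 0
107 ÷ 2 = 53 remainder 1
53 ÷ 2 = 26 remainder 1
26 ÷ 2 = 13 remainder 0
13 ÷ 2 = 6 remainder 1
6 ÷ 2 = 3 remainder 0
3 ÷ 2 = 1 remainder 1
1 ÷ 2 = 0 remainder 1
Reading remainders bottom to top: 1101011010010



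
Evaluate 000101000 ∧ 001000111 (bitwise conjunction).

AND: 1 only when both bits are 1
  000101000
& 001000111
-----------
  000000000
Decimal: 40 & 71 = 0



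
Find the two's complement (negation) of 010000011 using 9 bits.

Original: 010000011
Step 1 - Invert all bits: 101111100
Step 2 - Add 1: 101111101
Verification: 010000011 + 101111101 = 1000000000; discarding the end carry (carry out of the top bit) leaves the 9-bit value 000000000, as required for x + (-x)



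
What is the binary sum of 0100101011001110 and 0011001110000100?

Add column by column from the right: bit + bit + carry-in; write the sum mod 2, carry 1 when the sum is 2 or 3.
carry:  0000011100011000
        0100101011001110
+       0011001110000100
------------------------
       00111111001010010
(the carry out of the leftmost column, 0, becomes the leading bit)
Decimal check:
  0100101011001110 = 16384 + 2048 + 512 + 128 + 64 + 8 + 4 + 2 = 19150
  0011001110000100 = 8192 + 4096 + 512 + 256 + 128 + 4 = 13188
  19150 + 13188 = 32338, and 00111111001010010 = 16384 + 8192 + 4096 + 2048 + 1024 + 512 + 64 + 16 + 2 = 32338 ✓



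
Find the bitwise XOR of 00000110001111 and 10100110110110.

XOR: 1 when bits differ
  00000110001111
^ 10100110110110
----------------
  10100000111001
Decimal: 399 ^ 10678 = 10297



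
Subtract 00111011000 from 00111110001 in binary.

Method 1 - Direct subtraction (column by column from the right: bit − bit − borrow-in; if negative, add 2 and borrow 1 from the next column):
borrow: 00000110000
        00111110001
-       00111011000
-------------------
        00000011001

Method 2 - Add two's complement:
Two's complement of 00111011000: invert → 11000100111, add 1 → 11000101000
  00111110001
+ 11000101000
-------------
 100000011001  (end carry out of the top bit = 1)
Discarding the end carry: 00000011001
Decimal check:
  00111110001 = 256 + 128 + 64 + 32 + 16 + 1 = 497
  00111011000 = 256 + 128 + 64 + 16 + 8 = 472
  497 - 472 = 25, and 00000011001 = 16 + 8 + 1 = 25 ✓



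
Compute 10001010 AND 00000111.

AND: 1 only when both bits are 1
  10001010
& 00000111
----------
  00000010
Decimal: 138 & 7 = 2



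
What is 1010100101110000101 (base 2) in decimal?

Sum of powers of 2 for each 1-bit:
2^0 + 2^2 + 2^7 + 2^8 + 2^9 + 2^11 + 2^14 + 2^16 + 2^18
= 1 + 4 + 128 + 256 + 512 + 2048 + 16384 + 65536 + 262144
= 347013



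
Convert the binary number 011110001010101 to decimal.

Sum of powers of 2 for each 1-bit:
2^0 + 2^2 + 2^4 + 2^6 + 2^10 + 2^11 + 2^12 + 2^13
= 1 + 4 + 16 + 64 + 1024 + 2048 + 4096 + 8192
= 15445



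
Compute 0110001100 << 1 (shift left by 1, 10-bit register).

Original: 0110001100 (decimal 396)
Shift left by 1 position
Append 1 zero on the right
Result: 1100011000 (decimal 792)
Equivalent: 396 << 1 = 396 × 2^1 = 792



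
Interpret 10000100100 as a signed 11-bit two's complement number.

Binary: 10000100100
Sign bit: 1 (negative)
Invert: 01111011011
Add 1:  01111011100
Magnitude: 01111011100 = 512 + 256 + 128 + 64 + 16 + 8 + 4 = 988
Value: -988



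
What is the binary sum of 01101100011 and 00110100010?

Add column by column from the right: bit + bit + carry-in; write the sum mod 2, carry 1 when the sum is 2 or 3.
carry:  11111000100
        01101100011
+       00110100010
-------------------
       010100000101
(the carry out of the leftmost column, 0, becomes the leading bit)
Decimal check:
  01101100011 = 512 + 256 + 64 + 32 + 2 + 1 = 867
  00110100010 = 256 + 128 + 32 + 2 = 418
  867 + 418 = 1285, and 010100000101 = 1024 + 256 + 4 + 1 = 1285 ✓



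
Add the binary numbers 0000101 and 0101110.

Add column by column from the right: bit + bit + carry-in; write the sum mod 2, carry 1 when the sum is 2 or 3.
carry:  0011000
        0000101
+       0101110
---------------
       00110011
(the carry out of the leftmost column, 0, becomes the leading bit)
Decimal check:
  0000101 = 4 + 1 = 5
  0101110 = 32 + 8 + 4 + 2 = 46
  5 + 46 = 51, and 00110011 = 32 + 16 + 2 + 1 = 51 ✓



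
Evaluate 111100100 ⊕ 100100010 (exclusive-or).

XOR: 1 when bits differ
  111100100
^ 100100010
-----------
  011000110
Decimal: 484 ^ 290 = 198



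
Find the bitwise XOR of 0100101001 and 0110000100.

XOR: 1 when bits differ
  0100101001
^ 0110000100
------------
  0010101101
Decimal: 297 ^ 388 = 173



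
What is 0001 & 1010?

AND: 1 only when both bits are 1
  0001
& 1010
------
  0000
Decimal: 1 & 10 = 0



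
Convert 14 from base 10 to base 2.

Using repeated division by 2:
14 ÷ 2 = 7 remainder 0
7 ÷ 2 = 3 remainder 1
3 ÷ 2 = 1 remainder 1
1 ÷ 2 = 0 remainder 1
Reading remainders bottom to top: 1110



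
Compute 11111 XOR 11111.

XOR: 1 when bits differ
  11111
^ 11111
-------
  00000
Decimal: 31 ^ 31 = 0



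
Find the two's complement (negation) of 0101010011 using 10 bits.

Original: 0101010011
Step 1 - Invert all bits: 1010101100
Step 2 - Add 1: 1010101101
Verification: 0101010011 + 1010101101 = 10000000000; discarding the end carry (carry out of the top bit) leaves the 10-bit value 0000000000, as required for x + (-x)



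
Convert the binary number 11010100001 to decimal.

Sum of powers of 2 for each 1-bit:
2^0 + 2^5 + 2^7 + 2^9 + 2^10
= 1 + 32 + 128 + 512 + 1024
= 1697



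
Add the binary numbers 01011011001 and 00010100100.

Add column by column from the right: bit + bit + carry-in; write the sum mod 2, carry 1 when the sum is 2 or 3.
carry:  00100000000
        01011011001
+       00010100100
-------------------
       001101111101
(the carry out of the leftmost column, 0, becomes the leading bit)
Decimal check:
  01011011001 = 512 + 128 + 64 + 16 + 8 + 1 = 729
  00010100100 = 128 + 32 + 4 = 164
  729 + 164 = 893, and 001101111101 = 512 + 256 + 64 + 32 + 16 + 8 + 4 + 1 = 893 ✓



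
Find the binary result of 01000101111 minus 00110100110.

Method 1 - Direct subtraction (column by column from the right: bit − bit − borrow-in; if negative, add 2 and borrow 1 from the next column):
borrow: 01100000000
        01000101111
-       00110100110
-------------------
        00010001001

Method 2 - Add two's complement:
Two's complement of 00110100110: invert → 11001011001, add 1 → 11001011010
  01000101111
+ 11001011010
-------------
 100010001001  (end carry out of the top bit = 1)
Discarding the end carry: 00010001001
Decimal check:
  01000101111 = 512 + 32 + 8 + 4 + 2 + 1 = 559
  00110100110 = 256 + 128 + 32 + 4 + 2 = 422
  559 - 422 = 137, and 00010001001 = 128 + 8 + 1 = 137 ✓



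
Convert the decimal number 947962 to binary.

Using repeated division by 2:
947962 ÷ 2 = 473981 remainder 0
473981 ÷ 2 = 236990 remainder 1
236990 ÷ 2 = 118495 remainder 0
118495 ÷ 2 = 59247 remainder 1
59247 ÷ 2 = 29623 remainder 1
29623 ÷ 2 = 14811 remainder 1
14811 ÷ 2 = 7405 remainder 1
7405 ÷ 2 = 3702 remainder 1
3702 ÷ 2 = 1851 remainder 0
1851 ÷ 2 = 925 remainder 1
925 ÷ 2 = 462 remainder 1
462 ÷ 2 = 231 remainder 0
231 ÷ 2 = 115 remainder 1
115 ÷ 2 = 57 remainder 1
57 ÷ 2 = 28 remainder 1
28 ÷ 2 = 14 remainder 0
14 ÷ 2 = 7 remainder 0
7 ÷ 2 = 3 remainder 1
3 ÷ 2 = 1 remainder 1
1 ÷ 2 = 0 remainder 1
Reading remainders bottom to top: 11100111011011111010



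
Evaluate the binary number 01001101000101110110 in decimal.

Sum of powers of 2 for each 1-bit:
2^1 + 2^2 + 2^4 + 2^5 + 2^6 + 2^8 + 2^12 + 2^14 + 2^15 + 2^18
= 2 + 4 + 16 + 32 + 64 + 256 + 4096 + 16384 + 32768 + 262144
= 315766



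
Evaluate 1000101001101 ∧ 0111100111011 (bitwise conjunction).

AND: 1 only when both bits are 1
  1000101001101
& 0111100111011
---------------
  0000100001001
Decimal: 4429 & 3899 = 265



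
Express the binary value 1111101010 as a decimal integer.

Sum of powers of 2 for each 1-bit:
2^1 + 2^3 + 2^5 + 2^6 + 2^7 + 2^8 + 2^9
= 2 + 8 + 32 + 64 + 128 + 256 + 512
= 1002



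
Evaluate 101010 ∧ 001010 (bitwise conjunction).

AND: 1 only when both bits are 1
  101010
& 001010
--------
  001010
Decimal: 42 & 10 = 10



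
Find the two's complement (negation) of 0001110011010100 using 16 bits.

Original: 0001110011010100
Step 1 - Invert all bits: 1110001100101011
Step 2 - Add 1: 1110001100101100
Verification: 0001110011010100 + 1110001100101100 = 10000000000000000; discarding the end carry (carry out of the top bit) leaves the 16-bit value 0000000000000000, as required for x + (-x)



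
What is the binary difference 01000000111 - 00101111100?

Method 1 - Direct subtraction (column by column from the right: bit − bit − borrow-in; if negative, add 2 and borrow 1 from the next column):
borrow: 01111110000
        01000000111
-       00101111100
-------------------
        00010001011

Method 2 - Add two's complement:
Two's complement of 00101111100: invert → 11010000011, add 1 → 11010000100
  01000000111
+ 11010000100
-------------
 100010001011  (end carry out of the top bit = 1)
Discarding the end carry: 00010001011
Decimal check:
  01000000111 = 512 + 4 + 2 + 1 = 519
  00101111100 = 256 + 64 + 32 + 16 + 8 + 4 = 380
  519 - 380 = 139, and 00010001011 = 128 + 8 + 2 + 1 = 139 ✓



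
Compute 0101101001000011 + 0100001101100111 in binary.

Add column by column from the right: bit + bit + carry-in; write the sum mod 2, carry 1 when the sum is 2 or 3.
carry:  1000010010001110
        0101101001000011
+       0100001101100111
------------------------
       01001110110101010
(the carry out of the leftmost column, 0, becomes the leading bit)
Decimal check:
  0101101001000011 = 16384 + 4096 + 2048 + 512 + 64 + 2 + 1 = 23107
  0100001101100111 = 16384 + 512 + 256 + 64 + 32 + 4 + 2 + 1 = 17255
  23107 + 17255 = 40362, and 01001110110101010 = 32768 + 4096 + 2048 + 1024 + 256 + 128 + 32 + 8 + 2 = 40362 ✓



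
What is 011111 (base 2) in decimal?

Sum of powers of 2 for each 1-bit:
2^0 + 2^1 + 2^2 + 2^3 + 2^4
= 1 + 2 + 4 + 8 + 16
= 31



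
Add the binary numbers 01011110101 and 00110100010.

Add column by column from the right: bit + bit + carry-in; write the sum mod 2, carry 1 when the sum is 2 or 3.
carry:  11111000000
        01011110101
+       00110100010
-------------------
       010010010111
(the carry out of the leftmost column, 0, becomes the leading bit)
Decimal check:
  01011110101 = 512 + 128 + 64 + 32 + 16 + 4 + 1 = 757
  00110100010 = 256 + 128 + 32 + 2 = 418
  757 + 418 = 1175, and 010010010111 = 1024 + 128 + 16 + 4 + 2 + 1 = 1175 ✓



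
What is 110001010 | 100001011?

OR: 1 when either bit is 1
  110001010
| 100001011
-----------
  110001011
Decimal: 394 | 267 = 395



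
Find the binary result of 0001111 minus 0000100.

Method 1 - Direct subtraction (column by column from the right: bit − bit − borrow-in; if negative, add 2 and borrow 1 from the next column):
borrow: 0000000
        0001111
-       0000100
---------------
        0001011

Method 2 - Add two's complement:
Two's complement of 0000100: invert → 1111011, add 1 → 1111100
  0001111
+ 1111100
---------
 10001011  (end carry out of the top bit = 1)
Discarding the end carry: 0001011
Decimal check:
  0001111 = 8 + 4 + 2 + 1 = 15
  0000100 = 4
  15 - 4 = 11, and 0001011 = 8 + 2 + 1 = 11 ✓



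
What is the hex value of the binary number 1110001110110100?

Group into 4-bit nibbles from right:
  1110 = E
  0011 = 3
  1011 = B
  0100 = 4
Result: E3B4



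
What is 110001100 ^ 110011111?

XOR: 1 when bits differ
  110001100
^ 110011111
-----------
  000010011
Decimal: 396 ^ 415 = 19



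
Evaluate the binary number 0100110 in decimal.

Sum of powers of 2 for each 1-bit:
2^1 + 2^2 + 2^5
= 2 + 4 + 32
= 38



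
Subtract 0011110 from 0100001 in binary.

Method 1 - Direct subtraction (column by column from the right: bit − bit − borrow-in; if negative, add 2 and borrow 1 from the next column):
borrow: 0111100
        0100001
-       0011110
---------------
        0000011

Method 2 - Add two's complement:
Two's complement of 0011110: invert → 1100001, add 1 → 1100010
  0100001
+ 1100010
---------
 10000011  (end carry out of the top bit = 1)
Discarding the end carry: 0000011
Decimal check:
  0100001 = 32 + 1 = 33
  0011110 = 16 + 8 + 4 + 2 = 30
  33 - 30 = 3, and 0000011 = 2 + 1 = 3 ✓



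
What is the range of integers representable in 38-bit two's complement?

For 38-bit two's complement:
Minimum: -2^37 = -137438953472
Maximum: 2^37 - 1 = 137438953471



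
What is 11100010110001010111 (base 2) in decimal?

Sum of powers of 2 for each 1-bit:
2^0 + 2^1 + 2^2 + 2^4 + 2^6 + 2^10 + 2^11 + 2^13 + 2^17 + 2^18 + 2^19
= 1 + 2 + 4 + 16 + 64 + 1024 + 2048 + 8192 + 131072 + 262144 + 524288
= 928855



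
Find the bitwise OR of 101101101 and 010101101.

OR: 1 when either bit is 1
  101101101
| 010101101
-----------
  111101101
Decimal: 365 | 173 = 493



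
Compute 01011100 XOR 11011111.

XOR: 1 when bits differ
  01011100
^ 11011111
----------
  10000011
Decimal: 92 ^ 223 = 131



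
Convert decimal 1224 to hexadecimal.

Using repeated division by 16 (digits 10–15 are A–F):
1224 ÷ 16 = 76 remainder 8
76 ÷ 16 = 4 remainder 12 (C)
4 ÷ 16 = 0 remainder 4
Reading remainders bottom to top: 4C8



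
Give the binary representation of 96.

Using repeated division by 2:
96 ÷ 2 = 48 remainder 0
48 ÷ 2 = 24 remainder 0
24 ÷ 2 = 12 remainder 0
12 ÷ 2 = 6 remainder 0
6 ÷ 2 = 3 remainder 0
3 ÷ 2 = 1 remainder 1
1 ÷ 2 = 0 remainder 1
Reading remainders bottom to top: 1100000



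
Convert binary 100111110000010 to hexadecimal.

Group into 4-bit nibbles from right:
  0100 = 4
  1111 = F
  1000 = 8
  0010 = 2
Result: 4F82



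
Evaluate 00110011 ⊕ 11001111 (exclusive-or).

XOR: 1 when bits differ
  00110011
^ 11001111
----------
  11111100
Decimal: 51 ^ 207 = 252



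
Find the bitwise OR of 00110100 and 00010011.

OR: 1 when either bit is 1
  00110100
| 00010011
----------
  00110111
Decimal: 52 | 19 = 55



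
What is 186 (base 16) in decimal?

Expand by place value (powers of 16):
186 = 1 × 16^2 + 8 × 16^1 + 6 × 16^0
= 1 × 256 + 8 × 16 + 6 × 1
= 256 + 128 + 6
= 390



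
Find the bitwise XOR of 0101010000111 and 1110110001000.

XOR: 1 when bits differ
  0101010000111
^ 1110110001000
---------------
  1011100001111
Decimal: 2695 ^ 7560 = 5903



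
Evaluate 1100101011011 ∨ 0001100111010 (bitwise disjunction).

OR: 1 when either bit is 1
  1100101011011
| 0001100111010
---------------
  1101101111011
Decimal: 6491 | 826 = 7035



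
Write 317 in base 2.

Using repeated division by 2:
317 ÷ 2 = 158 remainder 1
158 ÷ 2 = 79 remainder 0
79 ÷ 2 = 39 remainder 1
39 ÷ 2 = 19 remainder 1
19 ÷ 2 = 9 remainder 1
9 ÷ 2 = 4 remainder 1
4 ÷ 2 = 2 remainder 0
2 ÷ 2 = 1 remainder 0
1 ÷ 2 = 0 remainder 1
Reading remainders bottom to top: 100111101



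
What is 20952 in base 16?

Using repeated division by 16 (digits 10–15 are A–F):
20952 ÷ 16 = 1309 remainder 8
1309 ÷ 16 = 81 remainder 13 (D)
81 ÷ 16 = 5 remainder 1
5 ÷ 16 = 0 remainder 5
Reading remainders bottom to top: 51D8



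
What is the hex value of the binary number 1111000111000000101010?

Group into 4-bit nibbles from right:
  0011 = 3
  1100 = C
  0111 = 7
  0000 = 0
  0010 = 2
  1010 = A
Result: 3C702A



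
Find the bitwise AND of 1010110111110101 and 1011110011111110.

AND: 1 only when both bits are 1
  1010110111110101
& 1011110011111110
------------------
  1010110011110100
Decimal: 44533 & 48382 = 44276



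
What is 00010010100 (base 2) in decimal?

Sum of powers of 2 for each 1-bit:
2^2 + 2^4 + 2^7
= 4 + 16 + 128
= 148



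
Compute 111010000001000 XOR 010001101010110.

XOR: 1 when bits differ
  111010000001000
^ 010001101010110
-----------------
  101011101011110
Decimal: 29704 ^ 9046 = 22366



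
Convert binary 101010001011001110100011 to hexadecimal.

Group into 4-bit nibbles from right:
  1010 = A
  1000 = 8
  1011 = B
  0011 = 3
  1010 = A
  0011 = 3
Result: A8B3A3



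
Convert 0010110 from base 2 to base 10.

Sum of powers of 2 for each 1-bit:
2^1 + 2^2 + 2^4
= 2 + 4 + 16
= 22



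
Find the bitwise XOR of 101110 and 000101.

XOR: 1 when bits differ
  101110
^ 000101
--------
  101011
Decimal: 46 ^ 5 = 43



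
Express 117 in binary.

Using repeated division by 2:
117 ÷ 2 = 58 remainder 1
58 ÷ 2 = 29 remainder 0
29 ÷ 2 = 14 remainder 1
14 ÷ 2 = 7 remainder 0
7 ÷ 2 = 3 remainder 1
3 ÷ 2 = 1 remainder 1
1 ÷ 2 = 0 remainder 1
Reading remainders bottom to top: 1110101



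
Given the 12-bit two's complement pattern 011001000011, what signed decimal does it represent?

Binary: 011001000011
Sign bit: 0 (non-negative)
Read directly as an unsigned value:
011001000011 = 1024 + 512 + 64 + 2 + 1 = 1603
Value: 1603



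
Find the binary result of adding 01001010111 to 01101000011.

Add column by column from the right: bit + bit + carry-in; write the sum mod 2, carry 1 when the sum is 2 or 3.
carry:  10010001110
        01001010111
+       01101000011
-------------------
       010110011010
(the carry out of the leftmost column, 0, becomes the leading bit)
Decimal check:
  01001010111 = 512 + 64 + 16 + 4 + 2 + 1 = 599
  01101000011 = 512 + 256 + 64 + 2 + 1 = 835
  599 + 835 = 1434, and 010110011010 = 1024 + 256 + 128 + 16 + 8 + 2 = 1434 ✓



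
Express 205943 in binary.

Using repeated division by 2:
205943 ÷ 2 = 102971 remainder 1
102971 ÷ 2 = 51485 remainder 1
51485 ÷ 2 = 25742 remainder 1
25742 ÷ 2 = 12871 remainder 0
12871 ÷ 2 = 6435 remainder 1
6435 ÷ 2 = 3217 remainder 1
3217 ÷ 2 = 1608 remainder 1
1608 ÷ 2 = 804 remainder 0
804 ÷ 2 = 402 remainder 0
402 ÷ 2 = 201 remainder 0
201 ÷ 2 = 100 remainder 1
100 ÷ 2 = 50 remainder 0
50 ÷ 2 = 25 remainder 0
25 ÷ 2 = 12 remainder 1
12 ÷ 2 = 6 remainder 0
6 ÷ 2 = 3 remainder 0
3 ÷ 2 = 1 remainder 1
1 ÷ 2 = 0 remainder 1
Reading remainders bottom to top: 110010010001110111



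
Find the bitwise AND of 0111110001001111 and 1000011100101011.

AND: 1 only when both bits are 1
  0111110001001111
& 1000011100101011
------------------
  0000010000001011
Decimal: 31823 & 34603 = 1035



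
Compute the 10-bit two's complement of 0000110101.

Original: 0000110101
Step 1 - Invert all bits: 1111001010
Step 2 - Add 1: 1111001011
Verification: 0000110101 + 1111001011 = 10000000000; discarding the end carry (carry out of the top bit) leaves the 10-bit value 0000000000, as required for x + (-x)



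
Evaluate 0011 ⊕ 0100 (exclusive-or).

XOR: 1 when bits differ
  0011
^ 0100
------
  0111
Decimal: 3 ^ 4 = 7



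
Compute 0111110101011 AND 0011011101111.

AND: 1 only when both bits are 1
  0111110101011
& 0011011101111
---------------
  0011010101011
Decimal: 4011 & 1775 = 1707



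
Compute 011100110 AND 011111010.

AND: 1 only when both bits are 1
  011100110
& 011111010
-----------
  011100010
Decimal: 230 & 250 = 226



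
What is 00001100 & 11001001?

AND: 1 only when both bits are 1
  00001100
& 11001001
----------
  00001000
Decimal: 12 & 201 = 8



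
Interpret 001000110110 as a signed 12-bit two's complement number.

Binary: 001000110110
Sign bit: 0 (non-negative)
Read directly as an unsigned value:
001000110110 = 512 + 32 + 16 + 4 + 2 = 566
Value: 566



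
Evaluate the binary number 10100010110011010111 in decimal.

Sum of powers of 2 for each 1-bit:
2^0 + 2^1 + 2^2 + 2^4 + 2^6 + 2^7 + 2^10 + 2^11 + 2^13 + 2^17 + 2^19
= 1 + 2 + 4 + 16 + 64 + 128 + 1024 + 2048 + 8192 + 131072 + 524288
= 666839



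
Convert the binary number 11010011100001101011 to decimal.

Sum of powers of 2 for each 1-bit:
2^0 + 2^1 + 2^3 + 2^5 + 2^6 + 2^11 + 2^12 + 2^13 + 2^16 + 2^18 + 2^19
= 1 + 2 + 8 + 32 + 64 + 2048 + 4096 + 8192 + 65536 + 262144 + 524288
= 866411



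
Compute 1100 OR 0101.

OR: 1 when either bit is 1
  1100
| 0101
------
  1101
Decimal: 12 | 5 = 13



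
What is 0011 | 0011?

OR: 1 when either bit is 1
  0011
| 0011
------
  0011
Decimal: 3 | 3 = 3



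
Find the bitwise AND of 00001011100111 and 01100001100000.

AND: 1 only when both bits are 1
  00001011100111
& 01100001100000
----------------
  00000001100000
Decimal: 743 & 6240 = 96



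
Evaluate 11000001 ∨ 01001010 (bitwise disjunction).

OR: 1 when either bit is 1
  11000001
| 01001010
----------
  11001011
Decimal: 193 | 74 = 203



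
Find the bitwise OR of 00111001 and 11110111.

OR: 1 when either bit is 1
  00111001
| 11110111
----------
  11111111
Decimal: 57 | 247 = 255



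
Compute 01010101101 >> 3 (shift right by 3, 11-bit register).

Original: 01010101101 (decimal 685)
Shift right by 3 positions
Drop the 3 low bits; fill with zeros on the left
Result: 00001010101 (decimal 85)
Equivalent: 685 >> 3 = 685 ÷ 2^3 = 85



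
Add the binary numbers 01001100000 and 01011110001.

Add column by column from the right: bit + bit + carry-in; write the sum mod 2, carry 1 when the sum is 2 or 3.
carry:  10111000000
        01001100000
+       01011110001
-------------------
       010101010001
(the carry out of the leftmost column, 0, becomes the leading bit)
Decimal check:
  01001100000 = 512 + 64 + 32 = 608
  01011110001 = 512 + 128 + 64 + 32 + 16 + 1 = 753
  608 + 753 = 1361, and 010101010001 = 1024 + 256 + 64 + 16 + 1 = 1361 ✓



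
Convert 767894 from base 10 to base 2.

Using repeated division by 2:
767894 ÷ 2 = 383947 remainder 0
383947 ÷ 2 = 191973 remainder 1
191973 ÷ 2 = 95986 remainder 1
95986 ÷ 2 = 47993 remainder 0
47993 ÷ 2 = 23996 remainder 1
23996 ÷ 2 = 11998 remainder 0
11998 ÷ 2 = 5999 remainder 0
5999 ÷ 2 = 2999 remainder 1
2999 ÷ 2 = 1499 remainder 1
1499 ÷ 2 = 749 remainder 1
749 ÷ 2 = 374 remainder 1
374 ÷ 2 = 187 remainder 0
187 ÷ 2 = 93 remainder 1
93 ÷ 2 = 46 remainder 1
46 ÷ 2 = 23 remainder 0
23 ÷ 2 = 11 remainder 1
11 ÷ 2 = 5 remainder 1
5 ÷ 2 = 2 remainder 1
2 ÷ 2 = 1 remainder 0
1 ÷ 2 = 0 remainder 1
Reading remainders bottom to top: 10111011011110010110

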